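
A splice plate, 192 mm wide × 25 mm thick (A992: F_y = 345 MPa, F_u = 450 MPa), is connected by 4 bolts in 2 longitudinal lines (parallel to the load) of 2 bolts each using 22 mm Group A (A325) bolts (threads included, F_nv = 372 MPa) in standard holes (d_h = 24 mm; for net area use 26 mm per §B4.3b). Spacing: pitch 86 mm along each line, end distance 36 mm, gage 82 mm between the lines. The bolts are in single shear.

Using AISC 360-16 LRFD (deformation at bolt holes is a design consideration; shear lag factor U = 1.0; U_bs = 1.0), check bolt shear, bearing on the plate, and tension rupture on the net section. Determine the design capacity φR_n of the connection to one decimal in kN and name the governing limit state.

424.2 kN (bolt shear governs)

Bolt shear: A_b = π(22)²/4 = 380.13 mm². φR_n = 0.75 × 372 × 380.13 × 4 × 1 = 424.2 kN.
Bearing (25 mm plate, F_u = 450 MPa): end bolts L_c = 36 − 24/2 = 24, R_n = min(1.2×24×25×450, 2.4×22×25×450) = 324 kN/bolt; interior L_c = 86 − 24 = 62, R_n = 594 kN/bolt. φR_n = 0.75 × (2×324 + 2×594) = 1377.0 kN.
Tension rupture (net): A_n = (192 − 2×26)×25 = 3500 mm² (U = 1.0, A_e = A_n). φR_n = 0.75 × 450 × 3500 = 1181.3 kN.
Governing: min(424.2, 1377.0, 1181.3) = 424.2 kN → bolt shear.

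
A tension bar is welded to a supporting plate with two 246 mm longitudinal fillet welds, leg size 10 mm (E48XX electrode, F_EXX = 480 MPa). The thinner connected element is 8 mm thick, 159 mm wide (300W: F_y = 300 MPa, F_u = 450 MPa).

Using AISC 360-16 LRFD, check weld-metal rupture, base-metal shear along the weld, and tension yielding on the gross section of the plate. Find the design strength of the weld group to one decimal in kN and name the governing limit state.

343.4 kN (gross-section yield governs)

Weld metal: throat = 0.707×10 = 7.07 mm, L = 2×246 = 492 mm. φR_n = 0.75 × 0.6 × 480 × 7.07 × 492 = 751.3 kN.
Base metal shear (8 mm plate): yield φR_n = 1.0×0.6×300×8×492 = 708.5 kN; rupture φR_n = 0.75×0.6×450×8×492 = 797.0 kN; take 708.5 kN (yield).
Tension yield (gross): A_g = 159×8 = 1272 mm². φR_n = 0.90 × 300 × 1272 = 343.4 kN.
Governing: min(751.3, 708.5, 343.4) = 343.4 kN → gross-section yield.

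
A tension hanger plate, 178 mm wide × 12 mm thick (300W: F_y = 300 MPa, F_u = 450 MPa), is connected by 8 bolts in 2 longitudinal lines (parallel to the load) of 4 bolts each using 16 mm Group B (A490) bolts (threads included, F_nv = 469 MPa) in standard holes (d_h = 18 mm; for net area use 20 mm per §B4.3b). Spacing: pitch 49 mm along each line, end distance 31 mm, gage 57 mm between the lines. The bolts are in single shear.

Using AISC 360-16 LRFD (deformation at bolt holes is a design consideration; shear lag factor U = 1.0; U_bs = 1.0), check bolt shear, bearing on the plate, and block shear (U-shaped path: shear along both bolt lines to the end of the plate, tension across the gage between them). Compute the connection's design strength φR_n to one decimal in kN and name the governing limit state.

Bolt shear: A_b = π(16)²/4 = 201.06 mm². φR_n = 0.75 × 469 × 201.06 × 8 × 1 = 565.8 kN.
Bearing (12 mm plate, F_u = 450 MPa): end bolts L_c = 31 − 18/2 = 22, R_n = min(1.2×22×12×450, 2.4×16×12×450) = 142.56 kN/bolt; interior L_c = 49 − 18 = 31, R_n = 200.88 kN/bolt. φR_n = 0.75 × (2×142.56 + 6×200.88) = 1117.8 kN.
Block shear: shear path 2×[31+3×49] = 2×178 mm, A_gv = 4272, A_nv = 2×(178 − 3.5×20)×12 = 2592 mm²; tension across gage: (57 − 1×20)×12 = 444 mm². R_n = min(0.6×450×2592, 0.6×300×4272) + 1.0×450×444 = min(699.84, 768.96) + 199.8 = 899.64 kN. φR_n = 0.75 × 899.64 = 674.7 kN.
Governing: min(565.8, 1117.8, 674.7) = 565.8 kN → bolt shear.

565.8 kN (bolt shear governs)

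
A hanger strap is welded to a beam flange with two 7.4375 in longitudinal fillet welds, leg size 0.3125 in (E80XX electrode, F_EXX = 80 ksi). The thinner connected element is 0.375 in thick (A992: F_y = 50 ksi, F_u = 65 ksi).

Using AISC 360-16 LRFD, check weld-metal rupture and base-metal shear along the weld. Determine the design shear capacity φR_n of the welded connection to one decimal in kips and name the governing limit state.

118.3 kips (weld metal governs)

Weld metal: throat = 0.707×0.3125 = 0.22094 in, L = 2×7.4375 = 14.875 in. φR_n = 0.75 × 0.6 × 80 × 0.22094 × 14.875 = 118.3 kips.
Base metal shear (0.375 in plate): yield φR_n = 1.0×0.6×50×0.375×14.875 = 167.3 kips; rupture φR_n = 0.75×0.6×65×0.375×14.875 = 163.2 kips; take 163.2 kips (rupture).
Governing: min(118.3, 163.2) = 118.3 kips → weld metal.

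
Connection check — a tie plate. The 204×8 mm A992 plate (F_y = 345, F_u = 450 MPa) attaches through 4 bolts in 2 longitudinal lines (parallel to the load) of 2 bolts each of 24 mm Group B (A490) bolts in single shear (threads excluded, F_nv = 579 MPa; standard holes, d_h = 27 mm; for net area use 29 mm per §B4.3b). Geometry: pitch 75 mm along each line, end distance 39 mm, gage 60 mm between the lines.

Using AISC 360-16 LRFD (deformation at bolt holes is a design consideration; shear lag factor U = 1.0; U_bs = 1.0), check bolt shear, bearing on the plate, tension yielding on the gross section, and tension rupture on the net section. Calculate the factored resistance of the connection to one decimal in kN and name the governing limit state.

Bolt shear: A_b = π(24)²/4 = 452.39 mm². φR_n = 0.75 × 579 × 452.39 × 4 × 1 = 785.8 kN.
Bearing (8 mm plate, F_u = 450 MPa): end bolts L_c = 39 − 27/2 = 25.5, R_n = min(1.2×25.5×8×450, 2.4×24×8×450) = 110.16 kN/bolt; interior L_c = 75 − 27 = 48, R_n = 207.36 kN/bolt. φR_n = 0.75 × (2×110.16 + 2×207.36) = 476.3 kN.
Tension yield (gross): A_g = 204×8 = 1632 mm². φR_n = 0.90 × 345 × 1632 = 506.7 kN.
Tension rupture (net): A_n = (204 − 2×29)×8 = 1168 mm² (U = 1.0, A_e = A_n). φR_n = 0.75 × 450 × 1168 = 394.2 kN.
Governing: min(785.8, 476.3, 506.7, 394.2) = 394.2 kN → net-section rupture.

394.2 kN (net-section rupture governs)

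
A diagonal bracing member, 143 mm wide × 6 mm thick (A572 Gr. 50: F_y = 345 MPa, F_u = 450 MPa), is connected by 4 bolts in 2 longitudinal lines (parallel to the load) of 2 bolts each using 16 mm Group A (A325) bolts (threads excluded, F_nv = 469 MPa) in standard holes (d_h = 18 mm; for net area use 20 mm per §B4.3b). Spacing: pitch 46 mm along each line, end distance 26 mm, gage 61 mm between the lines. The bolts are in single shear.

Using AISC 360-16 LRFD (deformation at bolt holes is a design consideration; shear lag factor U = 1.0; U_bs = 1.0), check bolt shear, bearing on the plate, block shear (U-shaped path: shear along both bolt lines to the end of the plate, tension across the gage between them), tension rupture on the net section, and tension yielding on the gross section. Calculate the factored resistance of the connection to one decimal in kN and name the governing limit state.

Bolt shear: A_b = π(16)²/4 = 201.06 mm². φR_n = 0.75 × 469 × 201.06 × 4 × 1 = 282.9 kN.
Bearing (6 mm plate, F_u = 450 MPa): end bolts L_c = 26 − 18/2 = 17, R_n = min(1.2×17×6×450, 2.4×16×6×450) = 55.08 kN/bolt; interior L_c = 46 − 18 = 28, R_n = 90.72 kN/bolt. φR_n = 0.75 × (2×55.08 + 2×90.72) = 218.7 kN.
Block shear: shear path 2×[26+1×46] = 2×72 mm, A_gv = 864, A_nv = 2×(72 − 1.5×20)×6 = 504 mm²; tension across gage: (61 − 1×20)×6 = 246 mm². R_n = min(0.6×450×504, 0.6×345×864) + 1.0×450×246 = min(136.08, 178.85) + 110.7 = 246.78 kN. φR_n = 0.75 × 246.78 = 185.1 kN.
Tension rupture (net): A_n = (143 − 2×20)×6 = 618 mm² (U = 1.0, A_e = A_n). φR_n = 0.75 × 450 × 618 = 208.6 kN.
Tension yield (gross): A_g = 143×6 = 858 mm². φR_n = 0.90 × 345 × 858 = 266.4 kN.
Governing: min(282.9, 218.7, 185.1, 208.6, 266.4) = 185.1 kN → block shear.

185.1 kN (block shear governs)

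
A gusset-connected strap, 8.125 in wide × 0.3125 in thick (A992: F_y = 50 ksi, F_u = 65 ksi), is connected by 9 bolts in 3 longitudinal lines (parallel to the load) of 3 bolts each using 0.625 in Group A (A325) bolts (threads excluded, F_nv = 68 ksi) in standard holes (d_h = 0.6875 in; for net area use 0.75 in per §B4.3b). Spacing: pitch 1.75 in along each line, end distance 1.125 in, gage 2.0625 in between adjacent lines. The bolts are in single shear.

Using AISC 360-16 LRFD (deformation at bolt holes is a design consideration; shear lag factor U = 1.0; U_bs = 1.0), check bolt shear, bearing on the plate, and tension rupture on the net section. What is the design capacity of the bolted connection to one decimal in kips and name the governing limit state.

89.5 kips (net-section rupture governs)

Bolt shear: A_b = π(0.625)²/4 = 0.3068 in². φR_n = 0.75 × 68 × 0.3068 × 9 × 1 = 140.8 kips.
Bearing (0.3125 in plate, F_u = 65 ksi): end bolts L_c = 1.125 − 0.6875/2 = 0.78125, R_n = min(1.2×0.78125×0.3125×65, 2.4×0.625×0.3125×65) = 19.043 kips/bolt; interior L_c = 1.75 − 0.6875 = 1.0625, R_n = 25.898 kips/bolt. φR_n = 0.75 × (3×19.043 + 6×25.898) = 159.4 kips.
Tension rupture (net): A_n = (8.125 − 3×0.75)×0.3125 = 1.8359 in² (U = 1.0, A_e = A_n). φR_n = 0.75 × 65 × 1.8359 = 89.5 kips.
Governing: min(140.8, 159.4, 89.5) = 89.5 kips → net-section rupture.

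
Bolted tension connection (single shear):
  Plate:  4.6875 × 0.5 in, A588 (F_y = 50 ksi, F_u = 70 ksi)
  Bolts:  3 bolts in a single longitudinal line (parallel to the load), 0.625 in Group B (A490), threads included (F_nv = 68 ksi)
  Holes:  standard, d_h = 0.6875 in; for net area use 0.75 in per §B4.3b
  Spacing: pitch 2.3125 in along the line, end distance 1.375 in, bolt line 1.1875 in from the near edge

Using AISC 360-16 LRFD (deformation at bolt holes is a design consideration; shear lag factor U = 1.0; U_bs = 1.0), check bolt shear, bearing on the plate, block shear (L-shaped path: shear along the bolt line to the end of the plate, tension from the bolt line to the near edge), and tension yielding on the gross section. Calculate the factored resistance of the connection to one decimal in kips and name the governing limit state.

Bolt shear: A_b = π(0.625)²/4 = 0.3068 in². φR_n = 0.75 × 68 × 0.3068 × 3 × 1 = 46.9 kips.
Bearing (0.5 in plate, F_u = 70 ksi): end bolts L_c = 1.375 − 0.6875/2 = 1.03125, R_n = min(1.2×1.03125×0.5×70, 2.4×0.625×0.5×70) = 43.313 kips/bolt; interior L_c = 2.3125 − 0.6875 = 1.625, R_n = 52.5 kips/bolt. φR_n = 0.75 × (1×43.313 + 2×52.5) = 111.2 kips.
Block shear: shear path 1×[1.375+2×2.3125] = 1×6 in, A_gv = 3, A_nv = 1×(6 − 2.5×0.75)×0.5 = 2.0625 in²; tension to near edge: (1.1875 − 0.5×0.75)×0.5 = 0.40625 in². R_n = min(0.6×70×2.0625, 0.6×50×3) + 1.0×70×0.40625 = min(86.625, 90) + 28.438 = 115.06 kips. φR_n = 0.75 × 115.06 = 86.3 kips.
Tension yield (gross): A_g = 4.6875×0.5 = 2.3438 in². φR_n = 0.90 × 50 × 2.3438 = 105.5 kips.
Governing: min(46.9, 111.2, 86.3, 105.5) = 46.9 kips → bolt shear.

46.9 kips (bolt shear governs)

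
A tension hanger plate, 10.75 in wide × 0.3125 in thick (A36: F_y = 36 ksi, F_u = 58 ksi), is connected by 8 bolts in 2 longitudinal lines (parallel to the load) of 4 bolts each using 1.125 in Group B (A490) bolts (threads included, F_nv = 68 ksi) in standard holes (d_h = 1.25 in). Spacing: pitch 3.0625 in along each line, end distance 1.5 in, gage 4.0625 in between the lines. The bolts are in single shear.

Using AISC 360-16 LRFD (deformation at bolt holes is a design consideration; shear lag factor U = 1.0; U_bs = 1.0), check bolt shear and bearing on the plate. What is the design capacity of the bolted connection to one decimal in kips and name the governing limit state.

Bolt shear: A_b = π(1.125)²/4 = 0.99402 in². φR_n = 0.75 × 68 × 0.99402 × 8 × 1 = 405.6 kips.
Bearing (0.3125 in plate, F_u = 58 ksi): end bolts L_c = 1.5 − 1.25/2 = 0.875, R_n = min(1.2×0.875×0.3125×58, 2.4×1.125×0.3125×58) = 19.031 kips/bolt; interior L_c = 3.0625 − 1.25 = 1.8125, R_n = 39.422 kips/bolt. φR_n = 0.75 × (2×19.031 + 6×39.422) = 205.9 kips.
Governing: min(405.6, 205.9) = 205.9 kips → bearing.

205.9 kips (bearing governs)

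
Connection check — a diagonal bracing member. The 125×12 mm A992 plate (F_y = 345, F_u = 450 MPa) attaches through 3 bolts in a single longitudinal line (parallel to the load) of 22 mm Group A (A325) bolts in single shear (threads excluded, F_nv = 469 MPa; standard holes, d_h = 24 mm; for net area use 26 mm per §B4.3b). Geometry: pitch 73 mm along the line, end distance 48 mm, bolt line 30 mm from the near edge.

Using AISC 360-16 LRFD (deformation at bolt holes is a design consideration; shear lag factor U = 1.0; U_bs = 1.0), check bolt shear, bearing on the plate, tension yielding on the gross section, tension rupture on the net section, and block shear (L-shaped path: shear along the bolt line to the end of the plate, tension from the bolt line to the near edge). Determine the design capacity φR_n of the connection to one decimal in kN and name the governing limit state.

382.3 kN (block shear governs)

Bolt shear: A_b = π(22)²/4 = 380.13 mm². φR_n = 0.75 × 469 × 380.13 × 3 × 1 = 401.1 kN.
Bearing (12 mm plate, F_u = 450 MPa): end bolts L_c = 48 − 24/2 = 36, R_n = min(1.2×36×12×450, 2.4×22×12×450) = 233.28 kN/bolt; interior L_c = 73 − 24 = 49, R_n = 285.12 kN/bolt. φR_n = 0.75 × (1×233.28 + 2×285.12) = 602.6 kN.
Tension yield (gross): A_g = 125×12 = 1500 mm². φR_n = 0.90 × 345 × 1500 = 465.8 kN.
Tension rupture (net): A_n = (125 − 1×26)×12 = 1188 mm² (U = 1.0, A_e = A_n). φR_n = 0.75 × 450 × 1188 = 401.0 kN.
Block shear: shear path 1×[48+2×73] = 1×194 mm, A_gv = 2328, A_nv = 1×(194 − 2.5×26)×12 = 1548 mm²; tension to near edge: (30 − 0.5×26)×12 = 204 mm². R_n = min(0.6×450×1548, 0.6×345×2328) + 1.0×450×204 = min(417.96, 481.9) + 91.8 = 509.76 kN. φR_n = 0.75 × 509.76 = 382.3 kN.
Governing: min(401.1, 602.6, 465.8, 401.0, 382.3) = 382.3 kN → block shear.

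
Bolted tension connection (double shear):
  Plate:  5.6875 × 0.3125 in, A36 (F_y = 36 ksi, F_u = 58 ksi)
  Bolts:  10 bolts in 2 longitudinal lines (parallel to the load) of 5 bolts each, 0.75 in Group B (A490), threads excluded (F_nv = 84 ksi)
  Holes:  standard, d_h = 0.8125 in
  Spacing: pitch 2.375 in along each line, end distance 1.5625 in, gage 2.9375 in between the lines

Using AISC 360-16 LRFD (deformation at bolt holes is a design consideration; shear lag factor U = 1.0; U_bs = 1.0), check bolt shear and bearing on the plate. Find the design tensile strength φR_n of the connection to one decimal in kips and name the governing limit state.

233.5 kips (bearing governs)

Bolt shear: A_b = π(0.75)²/4 = 0.44179 in². φR_n = 0.75 × 84 × 0.44179 × 10 × 2 = 556.7 kips.
Bearing (0.3125 in plate, F_u = 58 ksi): end bolts L_c = 1.5625 − 0.8125/2 = 1.15625, R_n = min(1.2×1.15625×0.3125×58, 2.4×0.75×0.3125×58) = 25.148 kips/bolt; interior L_c = 2.375 − 0.8125 = 1.5625, R_n = 32.625 kips/bolt. φR_n = 0.75 × (2×25.148 + 8×32.625) = 233.5 kips.
Governing: min(556.7, 233.5) = 233.5 kips → bearing.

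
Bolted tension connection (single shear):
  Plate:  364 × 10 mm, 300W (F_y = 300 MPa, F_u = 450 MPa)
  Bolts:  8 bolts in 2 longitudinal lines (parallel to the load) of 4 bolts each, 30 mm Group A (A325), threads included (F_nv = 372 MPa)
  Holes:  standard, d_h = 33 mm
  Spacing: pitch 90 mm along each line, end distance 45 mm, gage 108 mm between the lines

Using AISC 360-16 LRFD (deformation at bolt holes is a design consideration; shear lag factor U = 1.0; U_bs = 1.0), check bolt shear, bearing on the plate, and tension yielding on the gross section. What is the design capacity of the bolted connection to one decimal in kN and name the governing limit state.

982.8 kN (gross-section yield governs)

Bolt shear: A_b = π(30)²/4 = 706.86 mm². φR_n = 0.75 × 372 × 706.86 × 8 × 1 = 1577.7 kN.
Bearing (10 mm plate, F_u = 450 MPa): end bolts L_c = 45 − 33/2 = 28.5, R_n = min(1.2×28.5×10×450, 2.4×30×10×450) = 153.9 kN/bolt; interior L_c = 90 − 33 = 57, R_n = 307.8 kN/bolt. φR_n = 0.75 × (2×153.9 + 6×307.8) = 1616.0 kN.
Tension yield (gross): A_g = 364×10 = 3640 mm². φR_n = 0.90 × 300 × 3640 = 982.8 kN.
Governing: min(1577.7, 1616.0, 982.8) = 982.8 kN → gross-section yield.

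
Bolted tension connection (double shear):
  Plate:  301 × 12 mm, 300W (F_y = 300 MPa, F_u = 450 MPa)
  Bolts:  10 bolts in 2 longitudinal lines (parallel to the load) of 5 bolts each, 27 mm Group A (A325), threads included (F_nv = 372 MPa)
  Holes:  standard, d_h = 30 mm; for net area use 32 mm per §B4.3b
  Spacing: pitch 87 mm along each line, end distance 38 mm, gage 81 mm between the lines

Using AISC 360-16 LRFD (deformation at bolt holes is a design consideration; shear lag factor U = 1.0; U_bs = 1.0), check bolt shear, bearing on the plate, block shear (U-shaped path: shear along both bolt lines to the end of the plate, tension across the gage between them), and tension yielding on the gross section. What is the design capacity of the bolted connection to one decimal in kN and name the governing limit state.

975.2 kN (gross-section yield governs)

Bolt shear: A_b = π(27)²/4 = 572.56 mm². φR_n = 0.75 × 372 × 572.56 × 10 × 2 = 3194.9 kN.
Bearing (12 mm plate, F_u = 450 MPa): end bolts L_c = 38 − 30/2 = 23, R_n = min(1.2×23×12×450, 2.4×27×12×450) = 149.04 kN/bolt; interior L_c = 87 − 30 = 57, R_n = 349.92 kN/bolt. φR_n = 0.75 × (2×149.04 + 8×349.92) = 2323.1 kN.
Block shear: shear path 2×[38+4×87] = 2×386 mm, A_gv = 9264, A_nv = 2×(386 − 4.5×32)×12 = 5808 mm²; tension across gage: (81 − 1×32)×12 = 588 mm². R_n = min(0.6×450×5808, 0.6×300×9264) + 1.0×450×588 = min(1568.2, 1667.5) + 264.6 = 1832.8 kN. φR_n = 0.75 × 1832.8 = 1374.6 kN.
Tension yield (gross): A_g = 301×12 = 3612 mm². φR_n = 0.90 × 300 × 3612 = 975.2 kN.
Governing: min(3194.9, 2323.1, 1374.6, 975.2) = 975.2 kN → gross-section yield.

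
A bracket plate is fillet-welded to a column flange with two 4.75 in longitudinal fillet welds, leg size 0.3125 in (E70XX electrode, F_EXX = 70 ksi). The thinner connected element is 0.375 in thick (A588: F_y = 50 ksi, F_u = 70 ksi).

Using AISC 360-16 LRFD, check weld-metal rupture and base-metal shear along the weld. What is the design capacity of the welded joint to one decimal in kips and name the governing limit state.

66.1 kips (weld metal governs)

Weld metal: throat = 0.707×0.3125 = 0.22094 in, L = 2×4.75 = 9.5 in. φR_n = 0.75 × 0.6 × 70 × 0.22094 × 9.5 = 66.1 kips.
Base metal shear (0.375 in plate): yield φR_n = 1.0×0.6×50×0.375×9.5 = 106.9 kips; rupture φR_n = 0.75×0.6×70×0.375×9.5 = 112.2 kips; take 106.9 kips (yield).
Governing: min(66.1, 106.9) = 66.1 kips → weld metal.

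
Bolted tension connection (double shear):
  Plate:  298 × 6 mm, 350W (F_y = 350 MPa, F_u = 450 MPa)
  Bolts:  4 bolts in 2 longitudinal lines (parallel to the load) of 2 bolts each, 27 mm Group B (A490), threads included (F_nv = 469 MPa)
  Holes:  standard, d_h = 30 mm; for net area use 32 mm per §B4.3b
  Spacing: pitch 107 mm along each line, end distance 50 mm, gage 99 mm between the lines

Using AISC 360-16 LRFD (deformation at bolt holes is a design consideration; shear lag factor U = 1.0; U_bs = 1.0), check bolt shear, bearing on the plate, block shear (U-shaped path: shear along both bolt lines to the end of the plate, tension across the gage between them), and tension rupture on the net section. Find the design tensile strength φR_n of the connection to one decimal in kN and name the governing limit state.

Bolt shear: A_b = π(27)²/4 = 572.56 mm². φR_n = 0.75 × 469 × 572.56 × 4 × 2 = 1611.2 kN.
Bearing (6 mm plate, F_u = 450 MPa): end bolts L_c = 50 − 30/2 = 35, R_n = min(1.2×35×6×450, 2.4×27×6×450) = 113.4 kN/bolt; interior L_c = 107 − 30 = 77, R_n = 174.96 kN/bolt. φR_n = 0.75 × (2×113.4 + 2×174.96) = 432.5 kN.
Block shear: shear path 2×[50+1×107] = 2×157 mm, A_gv = 1884, A_nv = 2×(157 − 1.5×32)×6 = 1308 mm²; tension across gage: (99 − 1×32)×6 = 402 mm². R_n = min(0.6×450×1308, 0.6×350×1884) + 1.0×450×402 = min(353.16, 395.64) + 180.9 = 534.06 kN. φR_n = 0.75 × 534.06 = 400.5 kN.
Tension rupture (net): A_n = (298 − 2×32)×6 = 1404 mm² (U = 1.0, A_e = A_n). φR_n = 0.75 × 450 × 1404 = 473.9 kN.
Governing: min(1611.2, 432.5, 400.5, 473.9) = 400.5 kN → block shear.

400.5 kN (block shear governs)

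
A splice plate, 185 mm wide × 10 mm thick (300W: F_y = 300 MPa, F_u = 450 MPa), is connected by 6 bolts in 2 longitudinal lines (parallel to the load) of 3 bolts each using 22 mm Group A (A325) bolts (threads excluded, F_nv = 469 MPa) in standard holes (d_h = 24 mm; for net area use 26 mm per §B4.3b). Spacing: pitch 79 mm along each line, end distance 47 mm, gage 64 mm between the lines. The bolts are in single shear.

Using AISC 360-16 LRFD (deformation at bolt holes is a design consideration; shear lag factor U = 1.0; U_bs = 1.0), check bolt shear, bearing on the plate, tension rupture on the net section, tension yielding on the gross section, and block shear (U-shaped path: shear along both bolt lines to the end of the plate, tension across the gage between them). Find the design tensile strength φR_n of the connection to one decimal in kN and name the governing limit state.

448.9 kN (net-section rupture governs)

Bolt shear: A_b = π(22)²/4 = 380.13 mm². φR_n = 0.75 × 469 × 380.13 × 6 × 1 = 802.3 kN.
Bearing (10 mm plate, F_u = 450 MPa): end bolts L_c = 47 − 24/2 = 35, R_n = min(1.2×35×10×450, 2.4×22×10×450) = 189 kN/bolt; interior L_c = 79 − 24 = 55, R_n = 237.6 kN/bolt. φR_n = 0.75 × (2×189 + 4×237.6) = 996.3 kN.
Tension rupture (net): A_n = (185 − 2×26)×10 = 1330 mm² (U = 1.0, A_e = A_n). φR_n = 0.75 × 450 × 1330 = 448.9 kN.
Tension yield (gross): A_g = 185×10 = 1850 mm². φR_n = 0.90 × 300 × 1850 = 499.5 kN.
Block shear: shear path 2×[47+2×79] = 2×205 mm, A_gv = 4100, A_nv = 2×(205 − 2.5×26)×10 = 2800 mm²; tension across gage: (64 − 1×26)×10 = 380 mm². R_n = min(0.6×450×2800, 0.6×300×4100) + 1.0×450×380 = min(756, 738) + 171 = 909 kN. φR_n = 0.75 × 909 = 681.8 kN.
Governing: min(802.3, 996.3, 448.9, 499.5, 681.8) = 448.9 kN → net-section rupture.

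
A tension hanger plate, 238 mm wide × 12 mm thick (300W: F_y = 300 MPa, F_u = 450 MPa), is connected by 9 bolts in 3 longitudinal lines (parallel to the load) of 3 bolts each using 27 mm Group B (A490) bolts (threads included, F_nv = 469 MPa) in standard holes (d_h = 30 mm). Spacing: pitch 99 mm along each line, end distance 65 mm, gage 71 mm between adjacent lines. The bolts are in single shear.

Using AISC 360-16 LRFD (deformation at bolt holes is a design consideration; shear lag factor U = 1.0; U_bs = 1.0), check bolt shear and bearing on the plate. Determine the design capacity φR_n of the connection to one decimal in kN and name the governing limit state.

Bolt shear: A_b = π(27)²/4 = 572.56 mm². φR_n = 0.75 × 469 × 572.56 × 9 × 1 = 1812.6 kN.
Bearing (12 mm plate, F_u = 450 MPa): end bolts L_c = 65 − 30/2 = 50, R_n = min(1.2×50×12×450, 2.4×27×12×450) = 324 kN/bolt; interior L_c = 99 − 30 = 69, R_n = 349.92 kN/bolt. φR_n = 0.75 × (3×324 + 6×349.92) = 2303.6 kN.
Governing: min(1812.6, 2303.6) = 1812.6 kN → bolt shear.

1812.6 kN (bolt shear governs)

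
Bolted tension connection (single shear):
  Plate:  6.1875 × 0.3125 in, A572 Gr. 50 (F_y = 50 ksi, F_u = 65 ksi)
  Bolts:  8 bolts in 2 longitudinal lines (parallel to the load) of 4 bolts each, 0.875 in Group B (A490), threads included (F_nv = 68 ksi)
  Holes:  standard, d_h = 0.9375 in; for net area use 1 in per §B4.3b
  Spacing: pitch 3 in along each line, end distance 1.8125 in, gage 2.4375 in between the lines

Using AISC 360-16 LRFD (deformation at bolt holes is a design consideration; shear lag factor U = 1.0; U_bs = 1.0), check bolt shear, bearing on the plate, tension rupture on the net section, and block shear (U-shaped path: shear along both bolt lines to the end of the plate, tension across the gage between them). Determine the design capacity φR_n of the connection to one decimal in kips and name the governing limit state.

63.8 kips (net-section rupture governs)

Bolt shear: A_b = π(0.875)²/4 = 0.60132 in². φR_n = 0.75 × 68 × 0.60132 × 8 × 1 = 245.3 kips.
Bearing (0.3125 in plate, F_u = 65 ksi): end bolts L_c = 1.8125 − 0.9375/2 = 1.34375, R_n = min(1.2×1.34375×0.3125×65, 2.4×0.875×0.3125×65) = 32.754 kips/bolt; interior L_c = 3 − 0.9375 = 2.0625, R_n = 42.656 kips/bolt. φR_n = 0.75 × (2×32.754 + 6×42.656) = 241.1 kips.
Tension rupture (net): A_n = (6.1875 − 2×1)×0.3125 = 1.3086 in² (U = 1.0, A_e = A_n). φR_n = 0.75 × 65 × 1.3086 = 63.8 kips.
Block shear: shear path 2×[1.8125+3×3] = 2×10.8125 in, A_gv = 6.7578, A_nv = 2×(10.8125 − 3.5×1)×0.3125 = 4.5703 in²; tension across gage: (2.4375 − 1×1)×0.3125 = 0.44922 in². R_n = min(0.6×65×4.5703, 0.6×50×6.7578) + 1.0×65×0.44922 = min(178.24, 202.73) + 29.199 = 207.44 kips. φR_n = 0.75 × 207.44 = 155.6 kips.
Governing: min(245.3, 241.1, 63.8, 155.6) = 63.8 kips → net-section rupture.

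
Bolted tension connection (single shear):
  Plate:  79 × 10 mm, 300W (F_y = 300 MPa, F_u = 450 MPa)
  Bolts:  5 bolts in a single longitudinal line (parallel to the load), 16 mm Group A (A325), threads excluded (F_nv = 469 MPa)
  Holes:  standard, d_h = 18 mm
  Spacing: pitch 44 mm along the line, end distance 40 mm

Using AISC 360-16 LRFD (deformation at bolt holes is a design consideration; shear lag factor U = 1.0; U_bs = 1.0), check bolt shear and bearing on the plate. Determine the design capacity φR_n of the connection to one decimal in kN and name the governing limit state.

353.6 kN (bolt shear governs)

Bolt shear: A_b = π(16)²/4 = 201.06 mm². φR_n = 0.75 × 469 × 201.06 × 5 × 1 = 353.6 kN.
Bearing (10 mm plate, F_u = 450 MPa): end bolts L_c = 40 − 18/2 = 31, R_n = min(1.2×31×10×450, 2.4×16×10×450) = 167.4 kN/bolt; interior L_c = 44 − 18 = 26, R_n = 140.4 kN/bolt. φR_n = 0.75 × (1×167.4 + 4×140.4) = 546.8 kN.
Governing: min(353.6, 546.8) = 353.6 kN → bolt shear.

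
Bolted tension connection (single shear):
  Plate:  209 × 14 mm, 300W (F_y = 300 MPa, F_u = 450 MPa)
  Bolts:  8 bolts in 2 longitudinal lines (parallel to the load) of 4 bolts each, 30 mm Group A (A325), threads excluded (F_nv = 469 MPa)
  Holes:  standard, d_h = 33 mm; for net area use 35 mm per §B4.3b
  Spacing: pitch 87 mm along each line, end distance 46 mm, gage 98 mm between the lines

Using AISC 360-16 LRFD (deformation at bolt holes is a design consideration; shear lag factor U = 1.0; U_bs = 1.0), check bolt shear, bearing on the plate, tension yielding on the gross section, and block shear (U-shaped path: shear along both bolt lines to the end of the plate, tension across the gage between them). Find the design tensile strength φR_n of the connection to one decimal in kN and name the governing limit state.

Bolt shear: A_b = π(30)²/4 = 706.86 mm². φR_n = 0.75 × 469 × 706.86 × 8 × 1 = 1989.1 kN.
Bearing (14 mm plate, F_u = 450 MPa): end bolts L_c = 46 − 33/2 = 29.5, R_n = min(1.2×29.5×14×450, 2.4×30×14×450) = 223.02 kN/bolt; interior L_c = 87 − 33 = 54, R_n = 408.24 kN/bolt. φR_n = 0.75 × (2×223.02 + 6×408.24) = 2171.6 kN.
Tension yield (gross): A_g = 209×14 = 2926 mm². φR_n = 0.90 × 300 × 2926 = 790.0 kN.
Block shear: shear path 2×[46+3×87] = 2×307 mm, A_gv = 8596, A_nv = 2×(307 − 3.5×35)×14 = 5166 mm²; tension across gage: (98 − 1×35)×14 = 882 mm². R_n = min(0.6×450×5166, 0.6×300×8596) + 1.0×450×882 = min(1394.8, 1547.3) + 396.9 = 1791.7 kN. φR_n = 0.75 × 1791.7 = 1343.8 kN.
Governing: min(1989.1, 2171.6, 790.0, 1343.8) = 790.0 kN → gross-section yield.

790.0 kN (gross-section yield governs)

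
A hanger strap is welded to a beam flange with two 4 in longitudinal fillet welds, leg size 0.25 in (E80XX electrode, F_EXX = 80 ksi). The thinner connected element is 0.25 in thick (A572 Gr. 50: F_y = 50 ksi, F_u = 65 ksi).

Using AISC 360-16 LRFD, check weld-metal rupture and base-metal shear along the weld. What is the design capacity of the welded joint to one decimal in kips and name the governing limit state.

50.9 kips (weld metal governs)

Weld metal: throat = 0.707×0.25 = 0.17675 in, L = 2×4 = 8 in. φR_n = 0.75 × 0.6 × 80 × 0.17675 × 8 = 50.9 kips.
Base metal shear (0.25 in plate): yield φR_n = 1.0×0.6×50×0.25×8 = 60.0 kips; rupture φR_n = 0.75×0.6×65×0.25×8 = 58.5 kips; take 58.5 kips (rupture).
Governing: min(50.9, 58.5) = 50.9 kips → weld metal.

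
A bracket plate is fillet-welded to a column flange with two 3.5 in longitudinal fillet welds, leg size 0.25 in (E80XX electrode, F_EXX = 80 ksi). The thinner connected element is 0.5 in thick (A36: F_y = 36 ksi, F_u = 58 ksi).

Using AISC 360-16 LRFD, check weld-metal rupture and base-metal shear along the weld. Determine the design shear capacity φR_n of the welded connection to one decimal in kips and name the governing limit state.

Weld metal: throat = 0.707×0.25 = 0.17675 in, L = 2×3.5 = 7 in. φR_n = 0.75 × 0.6 × 80 × 0.17675 × 7 = 44.5 kips.
Base metal shear (0.5 in plate): yield φR_n = 1.0×0.6×36×0.5×7 = 75.6 kips; rupture φR_n = 0.75×0.6×58×0.5×7 = 91.4 kips; take 75.6 kips (yield).
Governing: min(44.5, 75.6) = 44.5 kips → weld metal.

44.5 kips (weld metal governs)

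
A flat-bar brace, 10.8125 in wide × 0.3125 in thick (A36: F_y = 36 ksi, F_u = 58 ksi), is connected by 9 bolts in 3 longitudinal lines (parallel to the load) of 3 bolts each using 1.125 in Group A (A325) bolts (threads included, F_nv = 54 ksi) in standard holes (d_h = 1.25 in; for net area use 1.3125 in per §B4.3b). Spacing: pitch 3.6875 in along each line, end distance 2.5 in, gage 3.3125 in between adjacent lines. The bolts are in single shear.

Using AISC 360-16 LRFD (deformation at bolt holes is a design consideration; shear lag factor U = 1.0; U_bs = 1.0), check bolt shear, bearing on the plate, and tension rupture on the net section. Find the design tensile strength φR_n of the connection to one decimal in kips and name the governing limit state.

93.5 kips (net-section rupture governs)

Bolt shear: A_b = π(1.125)²/4 = 0.99402 in². φR_n = 0.75 × 54 × 0.99402 × 9 × 1 = 362.3 kips.
Bearing (0.3125 in plate, F_u = 58 ksi): end bolts L_c = 2.5 − 1.25/2 = 1.875, R_n = min(1.2×1.875×0.3125×58, 2.4×1.125×0.3125×58) = 40.781 kips/bolt; interior L_c = 3.6875 − 1.25 = 2.4375, R_n = 48.938 kips/bolt. φR_n = 0.75 × (3×40.781 + 6×48.938) = 312.0 kips.
Tension rupture (net): A_n = (10.8125 − 3×1.3125)×0.3125 = 2.1484 in² (U = 1.0, A_e = A_n). φR_n = 0.75 × 58 × 2.1484 = 93.5 kips.
Governing: min(362.3, 312.0, 93.5) = 93.5 kips → net-section rupture.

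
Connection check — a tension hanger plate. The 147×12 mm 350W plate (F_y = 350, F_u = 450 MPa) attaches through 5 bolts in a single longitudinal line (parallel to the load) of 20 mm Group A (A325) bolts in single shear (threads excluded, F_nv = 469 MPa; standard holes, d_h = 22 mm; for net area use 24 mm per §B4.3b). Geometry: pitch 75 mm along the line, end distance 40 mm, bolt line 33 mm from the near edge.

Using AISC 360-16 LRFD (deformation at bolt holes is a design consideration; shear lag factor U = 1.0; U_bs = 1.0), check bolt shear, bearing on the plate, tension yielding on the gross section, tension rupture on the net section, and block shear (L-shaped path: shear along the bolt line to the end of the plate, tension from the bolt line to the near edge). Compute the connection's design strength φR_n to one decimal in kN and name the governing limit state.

498.2 kN (net-section rupture governs)

Bolt shear: A_b = π(20)²/4 = 314.16 mm². φR_n = 0.75 × 469 × 314.16 × 5 × 1 = 552.5 kN.
Bearing (12 mm plate, F_u = 450 MPa): end bolts L_c = 40 − 22/2 = 29, R_n = min(1.2×29×12×450, 2.4×20×12×450) = 187.92 kN/bolt; interior L_c = 75 − 22 = 53, R_n = 259.2 kN/bolt. φR_n = 0.75 × (1×187.92 + 4×259.2) = 918.5 kN.
Tension yield (gross): A_g = 147×12 = 1764 mm². φR_n = 0.90 × 350 × 1764 = 555.7 kN.
Tension rupture (net): A_n = (147 − 1×24)×12 = 1476 mm² (U = 1.0, A_e = A_n). φR_n = 0.75 × 450 × 1476 = 498.2 kN.
Block shear: shear path 1×[40+4×75] = 1×340 mm, A_gv = 4080, A_nv = 1×(340 − 4.5×24)×12 = 2784 mm²; tension to near edge: (33 − 0.5×24)×12 = 252 mm². R_n = min(0.6×450×2784, 0.6×350×4080) + 1.0×450×252 = min(751.68, 856.8) + 113.4 = 865.08 kN. φR_n = 0.75 × 865.08 = 648.8 kN.
Governing: min(552.5, 918.5, 555.7, 498.2, 648.8) = 498.2 kN → net-section rupture.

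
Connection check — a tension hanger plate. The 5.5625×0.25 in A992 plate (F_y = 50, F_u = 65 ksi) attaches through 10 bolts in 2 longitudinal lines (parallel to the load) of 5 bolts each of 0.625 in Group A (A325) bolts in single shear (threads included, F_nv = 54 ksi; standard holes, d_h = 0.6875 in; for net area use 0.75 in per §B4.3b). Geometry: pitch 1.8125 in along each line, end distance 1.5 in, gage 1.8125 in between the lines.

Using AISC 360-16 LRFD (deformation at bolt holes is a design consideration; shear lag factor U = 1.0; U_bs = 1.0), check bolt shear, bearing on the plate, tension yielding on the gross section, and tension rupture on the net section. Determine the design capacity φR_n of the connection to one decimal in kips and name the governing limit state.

49.5 kips (net-section rupture governs)

Bolt shear: A_b = π(0.625)²/4 = 0.3068 in². φR_n = 0.75 × 54 × 0.3068 × 10 × 1 = 124.3 kips.
Bearing (0.25 in plate, F_u = 65 ksi): end bolts L_c = 1.5 − 0.6875/2 = 1.15625, R_n = min(1.2×1.15625×0.25×65, 2.4×0.625×0.25×65) = 22.547 kips/bolt; interior L_c = 1.8125 − 0.6875 = 1.125, R_n = 21.938 kips/bolt. φR_n = 0.75 × (2×22.547 + 8×21.938) = 165.4 kips.
Tension yield (gross): A_g = 5.5625×0.25 = 1.3906 in². φR_n = 0.90 × 50 × 1.3906 = 62.6 kips.
Tension rupture (net): A_n = (5.5625 − 2×0.75)×0.25 = 1.0156 in² (U = 1.0, A_e = A_n). φR_n = 0.75 × 65 × 1.0156 = 49.5 kips.
Governing: min(124.3, 165.4, 62.6, 49.5) = 49.5 kips → net-section rupture.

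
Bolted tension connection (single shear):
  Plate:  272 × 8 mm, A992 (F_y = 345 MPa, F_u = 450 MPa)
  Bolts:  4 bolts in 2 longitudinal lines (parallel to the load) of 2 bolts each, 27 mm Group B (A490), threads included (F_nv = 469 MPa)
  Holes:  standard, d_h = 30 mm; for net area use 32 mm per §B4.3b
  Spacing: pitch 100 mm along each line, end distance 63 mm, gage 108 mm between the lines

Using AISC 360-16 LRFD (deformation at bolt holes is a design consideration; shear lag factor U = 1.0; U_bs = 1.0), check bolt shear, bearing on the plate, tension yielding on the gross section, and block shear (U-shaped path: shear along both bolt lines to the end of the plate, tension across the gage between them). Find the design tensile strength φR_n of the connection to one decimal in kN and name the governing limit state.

Bolt shear: A_b = π(27)²/4 = 572.56 mm². φR_n = 0.75 × 469 × 572.56 × 4 × 1 = 805.6 kN.
Bearing (8 mm plate, F_u = 450 MPa): end bolts L_c = 63 − 30/2 = 48, R_n = min(1.2×48×8×450, 2.4×27×8×450) = 207.36 kN/bolt; interior L_c = 100 − 30 = 70, R_n = 233.28 kN/bolt. φR_n = 0.75 × (2×207.36 + 2×233.28) = 661.0 kN.
Tension yield (gross): A_g = 272×8 = 2176 mm². φR_n = 0.90 × 345 × 2176 = 675.6 kN.
Block shear: shear path 2×[63+1×100] = 2×163 mm, A_gv = 2608, A_nv = 2×(163 − 1.5×32)×8 = 1840 mm²; tension across gage: (108 − 1×32)×8 = 608 mm². R_n = min(0.6×450×1840, 0.6×345×2608) + 1.0×450×608 = min(496.8, 539.86) + 273.6 = 770.4 kN. φR_n = 0.75 × 770.4 = 577.8 kN.
Governing: min(805.6, 661.0, 675.6, 577.8) = 577.8 kN → block shear.

577.8 kN (block shear governs)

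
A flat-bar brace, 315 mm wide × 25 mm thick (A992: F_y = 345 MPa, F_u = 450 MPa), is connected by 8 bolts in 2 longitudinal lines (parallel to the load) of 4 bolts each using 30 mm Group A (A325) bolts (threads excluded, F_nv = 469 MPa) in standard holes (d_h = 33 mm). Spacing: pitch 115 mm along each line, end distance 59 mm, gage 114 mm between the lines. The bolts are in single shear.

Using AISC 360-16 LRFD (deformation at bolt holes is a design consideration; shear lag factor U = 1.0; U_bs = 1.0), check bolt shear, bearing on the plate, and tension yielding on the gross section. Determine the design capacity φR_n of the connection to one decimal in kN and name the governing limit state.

Bolt shear: A_b = π(30)²/4 = 706.86 mm². φR_n = 0.75 × 469 × 706.86 × 8 × 1 = 1989.1 kN.
Bearing (25 mm plate, F_u = 450 MPa): end bolts L_c = 59 − 33/2 = 42.5, R_n = min(1.2×42.5×25×450, 2.4×30×25×450) = 573.75 kN/bolt; interior L_c = 115 − 33 = 82, R_n = 810 kN/bolt. φR_n = 0.75 × (2×573.75 + 6×810) = 4505.6 kN.
Tension yield (gross): A_g = 315×25 = 7875 mm². φR_n = 0.90 × 345 × 7875 = 2445.2 kN.
Governing: min(1989.1, 4505.6, 2445.2) = 1989.1 kN → bolt shear.

1989.1 kN (bolt shear governs)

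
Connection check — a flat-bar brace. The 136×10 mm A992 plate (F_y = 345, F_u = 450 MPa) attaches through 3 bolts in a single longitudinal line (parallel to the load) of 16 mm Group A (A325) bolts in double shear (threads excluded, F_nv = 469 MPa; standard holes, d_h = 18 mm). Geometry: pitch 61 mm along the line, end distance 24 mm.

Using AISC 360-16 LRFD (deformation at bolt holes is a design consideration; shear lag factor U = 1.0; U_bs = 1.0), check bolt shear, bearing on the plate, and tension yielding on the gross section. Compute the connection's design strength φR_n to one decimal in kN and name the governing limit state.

320.0 kN (bearing governs)

Bolt shear: A_b = π(16)²/4 = 201.06 mm². φR_n = 0.75 × 469 × 201.06 × 3 × 2 = 424.3 kN.
Bearing (10 mm plate, F_u = 450 MPa): end bolts L_c = 24 − 18/2 = 15, R_n = min(1.2×15×10×450, 2.4×16×10×450) = 81 kN/bolt; interior L_c = 61 − 18 = 43, R_n = 172.8 kN/bolt. φR_n = 0.75 × (1×81 + 2×172.8) = 320.0 kN.
Tension yield (gross): A_g = 136×10 = 1360 mm². φR_n = 0.90 × 345 × 1360 = 422.3 kN.
Governing: min(424.3, 320.0, 422.3) = 320.0 kN → bearing.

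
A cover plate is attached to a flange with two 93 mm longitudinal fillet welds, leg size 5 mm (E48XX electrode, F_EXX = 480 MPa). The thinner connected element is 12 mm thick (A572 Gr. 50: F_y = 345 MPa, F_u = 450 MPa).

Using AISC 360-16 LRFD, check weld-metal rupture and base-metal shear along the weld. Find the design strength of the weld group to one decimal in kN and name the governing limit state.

Weld metal: throat = 0.707×5 = 3.535 mm, L = 2×93 = 186 mm. φR_n = 0.75 × 0.6 × 480 × 3.535 × 186 = 142.0 kN.
Base metal shear (12 mm plate): yield φR_n = 1.0×0.6×345×12×186 = 462.0 kN; rupture φR_n = 0.75×0.6×450×12×186 = 452.0 kN; take 452.0 kN (rupture).
Governing: min(142.0, 452.0) = 142.0 kN → weld metal.

142.0 kN (weld metal governs)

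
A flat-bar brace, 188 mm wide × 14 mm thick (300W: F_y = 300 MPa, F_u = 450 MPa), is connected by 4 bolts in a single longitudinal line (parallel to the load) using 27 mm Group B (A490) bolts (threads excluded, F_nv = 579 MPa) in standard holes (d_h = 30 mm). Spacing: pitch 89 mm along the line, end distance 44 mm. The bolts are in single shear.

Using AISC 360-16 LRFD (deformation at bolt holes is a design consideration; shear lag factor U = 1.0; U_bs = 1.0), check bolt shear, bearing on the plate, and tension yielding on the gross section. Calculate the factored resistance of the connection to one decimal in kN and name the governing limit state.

Bolt shear: A_b = π(27)²/4 = 572.56 mm². φR_n = 0.75 × 579 × 572.56 × 4 × 1 = 994.5 kN.
Bearing (14 mm plate, F_u = 450 MPa): end bolts L_c = 44 − 30/2 = 29, R_n = min(1.2×29×14×450, 2.4×27×14×450) = 219.24 kN/bolt; interior L_c = 89 − 30 = 59, R_n = 408.24 kN/bolt. φR_n = 0.75 × (1×219.24 + 3×408.24) = 1083.0 kN.
Tension yield (gross): A_g = 188×14 = 2632 mm². φR_n = 0.90 × 300 × 2632 = 710.6 kN.
Governing: min(994.5, 1083.0, 710.6) = 710.6 kN → gross-section yield.

710.6 kN (gross-section yield governs)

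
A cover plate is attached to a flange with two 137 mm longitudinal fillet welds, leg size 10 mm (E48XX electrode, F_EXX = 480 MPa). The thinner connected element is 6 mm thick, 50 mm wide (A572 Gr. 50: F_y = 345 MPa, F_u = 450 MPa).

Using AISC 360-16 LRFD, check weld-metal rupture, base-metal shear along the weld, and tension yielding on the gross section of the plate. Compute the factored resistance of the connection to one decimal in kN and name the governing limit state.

93.2 kN (gross-section yield governs)

Weld metal: throat = 0.707×10 = 7.07 mm, L = 2×137 = 274 mm. φR_n = 0.75 × 0.6 × 480 × 7.07 × 274 = 418.4 kN.
Base metal shear (6 mm plate): yield φR_n = 1.0×0.6×345×6×274 = 340.3 kN; rupture φR_n = 0.75×0.6×450×6×274 = 332.9 kN; take 332.9 kN (rupture).
Tension yield (gross): A_g = 50×6 = 300 mm². φR_n = 0.90 × 345 × 300 = 93.2 kN.
Governing: min(418.4, 332.9, 93.2) = 93.2 kN → gross-section yield.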